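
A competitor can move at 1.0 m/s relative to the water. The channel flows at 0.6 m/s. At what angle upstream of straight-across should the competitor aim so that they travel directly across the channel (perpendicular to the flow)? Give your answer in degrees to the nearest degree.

To cancel the current, the upstream component of the competitor's velocity must equal the flow: 1.0 sin θ = 0.6.
sin θ = 0.6 / 1.0 = 0.6000.
θ = arcsin(0.6000) = 36.870°.

37°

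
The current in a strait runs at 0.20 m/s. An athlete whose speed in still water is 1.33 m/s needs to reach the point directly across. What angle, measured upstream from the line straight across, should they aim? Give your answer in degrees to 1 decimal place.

To cancel the current, the upstream component of the athlete's velocity must equal the flow: 1.33 sin θ = 0.20.
sin θ = 0.20 / 1.33 = 0.1504.
θ = arcsin(0.1504) = 8.649°.

8.6°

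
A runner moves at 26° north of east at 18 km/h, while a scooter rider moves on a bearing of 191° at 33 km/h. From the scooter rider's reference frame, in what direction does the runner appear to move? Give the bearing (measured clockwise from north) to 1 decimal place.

029.2°

Taking east as x and north as y: runner velocity = (16.178, 7.891) km/h; scooter rider velocity = (-6.297, -32.394) km/h.
Velocity of runner relative to scooter rider = (16.178, 7.891) − (-6.297, -32.394) = (22.475, 40.284) km/h.
Bearing = atan2(22.47, 40.28) = 29.16° clockwise from north.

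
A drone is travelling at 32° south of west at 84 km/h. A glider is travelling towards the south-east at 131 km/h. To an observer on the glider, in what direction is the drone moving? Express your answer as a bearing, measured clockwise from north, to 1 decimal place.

286.4°

Taking east as x and north as y: drone velocity = (-71.236, -44.513) km/h; glider velocity = (92.631, -92.631) km/h.
Velocity of drone relative to glider = (-71.236, -44.513) − (92.631, -92.631) = (-163.867, 48.118) km/h.
Bearing = atan2(-163.87, 48.12) = 286.36° clockwise from north.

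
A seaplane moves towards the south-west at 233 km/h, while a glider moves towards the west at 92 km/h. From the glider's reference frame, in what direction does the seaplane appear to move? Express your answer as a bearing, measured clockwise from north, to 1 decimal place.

Taking east as x and north as y: seaplane velocity = (-164.756, -164.756) km/h; glider velocity = (-92.000, 0.000) km/h.
Velocity of seaplane relative to glider = (-164.756, -164.756) − (-92.000, 0.000) = (-72.756, -164.756) km/h.
Bearing = atan2(-72.76, -164.76) = 203.83° clockwise from north.

203.8°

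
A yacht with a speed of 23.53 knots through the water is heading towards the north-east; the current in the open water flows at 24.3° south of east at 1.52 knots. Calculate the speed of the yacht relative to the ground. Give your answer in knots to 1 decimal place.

24.1 knots

Taking east as x and north as y: velocity relative to the water = (16.638, 16.638) knots; the water relative to ground = (1.385, -0.626) knots.
Velocity relative to ground = (16.638, 16.638) + (1.385, -0.626) = (18.024, 16.013) knots.
Speed = |(18.024, 16.013)| = 24.109 knots.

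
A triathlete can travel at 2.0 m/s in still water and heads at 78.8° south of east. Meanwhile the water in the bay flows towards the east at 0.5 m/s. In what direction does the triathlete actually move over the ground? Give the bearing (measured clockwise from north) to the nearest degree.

Taking east as x and north as y: velocity relative to the water = (0.388, -1.962) m/s; the water relative to ground = (0.500, 0.000) m/s.
Velocity relative to ground = (0.388, -1.962) + (0.500, 0.000) = (0.888, -1.962) m/s.
Bearing = atan2(0.89, -1.96) = 155.64° clockwise from north.

156°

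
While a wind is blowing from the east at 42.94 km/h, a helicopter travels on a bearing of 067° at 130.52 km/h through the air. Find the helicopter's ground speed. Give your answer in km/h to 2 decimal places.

Taking east as x and north as y: velocity relative to the air = (120.144, 50.998) km/h; the air relative to ground = (-42.940, 0.000) km/h.
Velocity relative to ground = (120.144, 50.998) + (-42.940, 0.000) = (77.204, 50.998) km/h.
Speed = |(77.204, 50.998)| = 92.527 km/h.

92.53 km/h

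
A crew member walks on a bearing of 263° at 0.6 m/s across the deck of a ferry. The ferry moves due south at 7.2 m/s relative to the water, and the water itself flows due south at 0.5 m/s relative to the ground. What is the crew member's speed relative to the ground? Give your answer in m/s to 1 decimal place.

In east/north components (m/s): crew member relative to ferry = (-0.596, -0.073); ferry relative to water = (0.000, -7.200); water relative to ground = (0.000, -0.500).
Sum = (-0.596, -7.773) m/s.
Speed = |(-0.596, -7.773)| = 7.796 m/s.

7.8 m/s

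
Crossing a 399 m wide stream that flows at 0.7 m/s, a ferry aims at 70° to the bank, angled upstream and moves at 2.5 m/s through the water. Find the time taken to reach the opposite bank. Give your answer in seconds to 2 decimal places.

The component of the ferry's velocity perpendicular to the bank is 2.5 × sin 70° = 2.349 m/s.
The flow acts along the bank and has no component across it.
Time = 399 / 2.349 = 169.843 s.

169.84 s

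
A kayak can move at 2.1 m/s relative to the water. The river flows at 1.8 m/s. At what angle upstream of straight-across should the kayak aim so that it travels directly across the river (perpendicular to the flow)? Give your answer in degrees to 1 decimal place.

59.0°

To cancel the current, the upstream component of the kayak's velocity must equal the flow: 2.1 sin θ = 1.8.
sin θ = 1.8 / 2.1 = 0.8571.
θ = arcsin(0.8571) = 58.997°.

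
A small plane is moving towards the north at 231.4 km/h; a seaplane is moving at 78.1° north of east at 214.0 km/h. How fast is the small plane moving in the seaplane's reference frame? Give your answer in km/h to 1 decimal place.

Taking east as x and north as y: small plane velocity = (0.000, 231.400) km/h; seaplane velocity = (44.128, 209.401) km/h.
Velocity of small plane relative to seaplane = (0.000, 231.400) − (44.128, 209.401) = (-44.128, 21.999) km/h.
Magnitude = |(-44.128, 21.999)| = 49.307 km/h.

49.3 km/h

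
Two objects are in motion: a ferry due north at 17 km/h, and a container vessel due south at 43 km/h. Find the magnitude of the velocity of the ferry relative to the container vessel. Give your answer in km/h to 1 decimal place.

Taking east as x and north as y: ferry velocity = (0.000, 17.000) km/h; container vessel velocity = (0.000, -43.000) km/h.
Velocity of ferry relative to container vessel = (0.000, 17.000) − (0.000, -43.000) = (0.000, 60.000) km/h.
Magnitude = |(0.000, 60.000)| = 60.000 km/h.

60.0 km/h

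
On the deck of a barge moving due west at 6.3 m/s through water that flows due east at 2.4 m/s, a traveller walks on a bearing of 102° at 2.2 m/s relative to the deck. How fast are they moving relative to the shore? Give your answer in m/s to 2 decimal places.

In east/north components (m/s): traveller relative to barge = (2.152, -0.457); barge relative to water = (-6.300, 0.000); water relative to ground = (2.400, 0.000).
Sum = (-1.748, -0.457) m/s.
Speed = |(-1.748, -0.457)| = 1.807 m/s.

1.81 m/s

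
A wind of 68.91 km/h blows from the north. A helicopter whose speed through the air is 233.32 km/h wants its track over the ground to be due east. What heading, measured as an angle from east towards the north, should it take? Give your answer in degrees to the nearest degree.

The wind pushes perpendicular to the desired track; the heading must have a component into the wind equal to 68.91 km/h: 233.32 sin θ = 68.91.
sin θ = 0.2953, so θ = 17.178°.

17°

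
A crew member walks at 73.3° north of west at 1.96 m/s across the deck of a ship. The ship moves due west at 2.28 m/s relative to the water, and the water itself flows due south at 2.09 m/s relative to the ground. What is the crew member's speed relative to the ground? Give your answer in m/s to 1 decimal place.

2.9 m/s

In east/north components (m/s): crew member relative to ship = (-0.563, 1.877); ship relative to water = (-2.280, 0.000); water relative to ground = (0.000, -2.090).
Sum = (-2.843, -0.213) m/s.
Speed = |(-2.843, -0.213)| = 2.851 m/s.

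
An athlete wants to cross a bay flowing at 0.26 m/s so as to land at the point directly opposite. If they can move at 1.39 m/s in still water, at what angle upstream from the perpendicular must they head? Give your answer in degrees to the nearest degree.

11°

To cancel the current, the upstream component of the athlete's velocity must equal the flow: 1.39 sin θ = 0.26.
sin θ = 0.26 / 1.39 = 0.1871.
θ = arcsin(0.1871) = 10.781°.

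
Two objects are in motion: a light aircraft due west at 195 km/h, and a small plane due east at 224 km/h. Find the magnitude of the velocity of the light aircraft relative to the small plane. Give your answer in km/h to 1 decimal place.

Taking east as x and north as y: light aircraft velocity = (-195.000, 0.000) km/h; small plane velocity = (224.000, 0.000) km/h.
Velocity of light aircraft relative to small plane = (-195.000, 0.000) − (224.000, 0.000) = (-419.000, 0.000) km/h.
Magnitude = |(-419.000, 0.000)| = 419.000 km/h.

419.0 km/h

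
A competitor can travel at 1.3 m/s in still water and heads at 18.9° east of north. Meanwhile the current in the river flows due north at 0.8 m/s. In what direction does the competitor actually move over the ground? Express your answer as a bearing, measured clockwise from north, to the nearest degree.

012°

Taking east as x and north as y: velocity relative to the water = (0.421, 1.230) m/s; the water relative to ground = (0.000, 0.800) m/s.
Velocity relative to ground = (0.421, 1.230) + (0.000, 0.800) = (0.421, 2.030) m/s.
Bearing = atan2(0.42, 2.03) = 11.72° clockwise from north.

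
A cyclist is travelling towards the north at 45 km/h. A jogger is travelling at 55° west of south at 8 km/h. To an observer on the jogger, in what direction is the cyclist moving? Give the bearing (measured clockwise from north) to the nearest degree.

008°

Taking east as x and north as y: cyclist velocity = (0.000, 45.000) km/h; jogger velocity = (-6.553, -4.589) km/h.
Velocity of cyclist relative to jogger = (0.000, 45.000) − (-6.553, -4.589) = (6.553, 49.589) km/h.
Bearing = atan2(6.55, 49.59) = 7.53° clockwise from north.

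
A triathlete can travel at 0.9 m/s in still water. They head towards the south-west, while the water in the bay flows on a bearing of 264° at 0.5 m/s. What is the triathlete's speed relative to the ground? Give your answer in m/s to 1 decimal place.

Taking east as x and north as y: velocity relative to the water = (-0.636, -0.636) m/s; the water relative to ground = (-0.497, -0.052) m/s.
Velocity relative to ground = (-0.636, -0.636) + (-0.497, -0.052) = (-1.134, -0.689) m/s.
Speed = |(-1.134, -0.689)| = 1.326 m/s.

1.3 m/s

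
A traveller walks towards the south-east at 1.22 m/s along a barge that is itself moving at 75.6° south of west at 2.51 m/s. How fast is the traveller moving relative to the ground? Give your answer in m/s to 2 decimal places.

3.30 m/s

Taking east as x and north as y: barge velocity = (-0.624, -2.431) m/s; traveller velocity relative to barge = (0.863, -0.863) m/s.
Velocity relative to ground = (-0.624, -2.431) + (0.863, -0.863) = (0.238, -3.294) m/s.
Speed = |(0.238, -3.294)| = 3.302 m/s.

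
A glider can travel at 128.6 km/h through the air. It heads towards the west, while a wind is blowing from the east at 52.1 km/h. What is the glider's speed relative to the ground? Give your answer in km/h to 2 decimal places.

Taking east as x and north as y: velocity relative to the air = (-128.600, 0.000) km/h; the air relative to ground = (-52.100, 0.000) km/h.
Velocity relative to ground = (-128.600, 0.000) + (-52.100, 0.000) = (-180.700, 0.000) km/h.
Speed = |(-180.700, 0.000)| = 180.700 km/h.

180.70 km/h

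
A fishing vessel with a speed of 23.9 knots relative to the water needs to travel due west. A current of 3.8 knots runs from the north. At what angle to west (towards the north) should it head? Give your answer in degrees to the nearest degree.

9°

The current pushes perpendicular to the desired track; the heading must have a component into the current equal to 3.8 knots: 23.9 sin θ = 3.8.
sin θ = 0.1590, so θ = 9.149°.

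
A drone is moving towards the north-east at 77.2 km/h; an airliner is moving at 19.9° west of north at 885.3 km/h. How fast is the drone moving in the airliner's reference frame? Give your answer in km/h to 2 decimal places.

855.41 km/h

Taking east as x and north as y: drone velocity = (54.589, 54.589) km/h; airliner velocity = (-301.338, 832.437) km/h.
Velocity of drone relative to airliner = (54.589, 54.589) − (-301.338, 832.437) = (355.927, -777.848) km/h.
Magnitude = |(355.927, -777.848)| = 855.413 km/h.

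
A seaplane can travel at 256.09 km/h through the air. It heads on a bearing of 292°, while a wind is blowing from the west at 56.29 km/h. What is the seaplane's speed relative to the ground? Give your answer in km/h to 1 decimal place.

Taking east as x and north as y: velocity relative to the air = (-237.443, 95.933) km/h; the air relative to ground = (56.290, 0.000) km/h.
Velocity relative to ground = (-237.443, 95.933) + (56.290, 0.000) = (-181.153, 95.933) km/h.
Speed = |(-181.153, 95.933)| = 204.986 km/h.

205.0 km/h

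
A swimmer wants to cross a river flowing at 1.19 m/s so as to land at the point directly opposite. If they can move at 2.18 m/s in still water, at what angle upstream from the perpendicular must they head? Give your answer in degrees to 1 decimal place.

To cancel the current, the upstream component of the swimmer's velocity must equal the flow: 2.18 sin θ = 1.19.
sin θ = 1.19 / 2.18 = 0.5459.
θ = arcsin(0.5459) = 33.084°.

33.1°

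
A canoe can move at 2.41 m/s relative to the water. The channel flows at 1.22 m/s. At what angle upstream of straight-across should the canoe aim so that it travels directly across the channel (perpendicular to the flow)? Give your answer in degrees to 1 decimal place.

To cancel the current, the upstream component of the canoe's velocity must equal the flow: 2.41 sin θ = 1.22.
sin θ = 1.22 / 2.41 = 0.5062.
θ = arcsin(0.5062) = 30.413°.

30.4°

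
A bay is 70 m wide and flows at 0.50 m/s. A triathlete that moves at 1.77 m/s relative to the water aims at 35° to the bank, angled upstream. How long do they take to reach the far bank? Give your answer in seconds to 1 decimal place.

68.9 s

The component of the triathlete's velocity perpendicular to the bank is 1.77 × sin 35° = 1.015 m/s.
The current is parallel to the bank, so it does not affect the crossing time.
Time = 70 / 1.015 = 68.950 s.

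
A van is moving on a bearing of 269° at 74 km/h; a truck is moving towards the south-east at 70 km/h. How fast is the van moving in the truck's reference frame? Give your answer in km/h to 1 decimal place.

Taking east as x and north as y: van velocity = (-73.989, -1.291) km/h; truck velocity = (49.497, -49.497) km/h.
Velocity of van relative to truck = (-73.989, -1.291) − (49.497, -49.497) = (-123.486, 48.206) km/h.
Magnitude = |(-123.486, 48.206)| = 132.562 km/h.

132.6 km/h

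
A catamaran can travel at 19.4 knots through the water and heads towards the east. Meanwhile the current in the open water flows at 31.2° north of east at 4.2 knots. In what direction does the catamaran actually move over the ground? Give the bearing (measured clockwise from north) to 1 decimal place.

Taking east as x and north as y: velocity relative to the water = (19.400, 0.000) knots; the water relative to ground = (3.593, 2.176) knots.
Velocity relative to ground = (19.400, 0.000) + (3.593, 2.176) = (22.993, 2.176) knots.
Bearing = atan2(22.99, 2.18) = 84.59° clockwise from north.

084.6°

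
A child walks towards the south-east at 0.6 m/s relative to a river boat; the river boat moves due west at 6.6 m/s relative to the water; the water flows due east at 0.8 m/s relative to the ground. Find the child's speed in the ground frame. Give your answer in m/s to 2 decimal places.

5.39 m/s

In east/north components (m/s): child relative to river boat = (0.424, -0.424); river boat relative to water = (-6.600, 0.000); water relative to ground = (0.800, 0.000).
Sum = (-5.376, -0.424) m/s.
Speed = |(-5.376, -0.424)| = 5.392 m/s.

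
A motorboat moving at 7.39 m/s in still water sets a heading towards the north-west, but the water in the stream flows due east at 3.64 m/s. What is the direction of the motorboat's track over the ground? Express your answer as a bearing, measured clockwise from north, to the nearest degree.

Taking east as x and north as y: velocity relative to the water = (-5.226, 5.226) m/s; the water relative to ground = (3.640, 0.000) m/s.
Velocity relative to ground = (-5.226, 5.226) + (3.640, 0.000) = (-1.586, 5.226) m/s.
Bearing = atan2(-1.59, 5.23) = 343.12° clockwise from north.

343°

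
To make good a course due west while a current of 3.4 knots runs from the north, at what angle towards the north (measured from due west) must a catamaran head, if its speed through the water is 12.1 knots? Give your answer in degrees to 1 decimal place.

16.3°

The current pushes perpendicular to the desired track; the heading must have a component into the current equal to 3.4 knots: 12.1 sin θ = 3.4.
sin θ = 0.2810, so θ = 16.319°.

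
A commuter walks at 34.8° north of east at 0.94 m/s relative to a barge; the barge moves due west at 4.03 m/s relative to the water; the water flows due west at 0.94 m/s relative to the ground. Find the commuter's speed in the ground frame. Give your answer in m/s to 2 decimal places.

4.23 m/s

In east/north components (m/s): commuter relative to barge = (0.772, 0.536); barge relative to water = (-4.030, 0.000); water relative to ground = (-0.940, 0.000).
Sum = (-4.198, 0.536) m/s.
Speed = |(-4.198, 0.536)| = 4.232 m/s.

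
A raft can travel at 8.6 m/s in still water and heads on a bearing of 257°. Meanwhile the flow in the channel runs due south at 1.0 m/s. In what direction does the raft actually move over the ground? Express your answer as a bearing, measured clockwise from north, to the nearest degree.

Taking east as x and north as y: velocity relative to the water = (-8.380, -1.935) m/s; the water relative to ground = (0.000, -1.000) m/s.
Velocity relative to ground = (-8.380, -1.935) + (0.000, -1.000) = (-8.380, -2.935) m/s.
Bearing = atan2(-8.38, -2.93) = 250.70° clockwise from north.

251°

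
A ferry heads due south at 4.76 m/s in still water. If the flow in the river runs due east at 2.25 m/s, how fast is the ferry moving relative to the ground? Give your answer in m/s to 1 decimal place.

Taking east as x and north as y: velocity relative to the water = (0.000, -4.760) m/s; the water relative to ground = (2.250, 0.000) m/s.
Velocity relative to ground = (0.000, -4.760) + (2.250, 0.000) = (2.250, -4.760) m/s.
Speed = |(2.250, -4.760)| = 5.265 m/s.

5.3 m/s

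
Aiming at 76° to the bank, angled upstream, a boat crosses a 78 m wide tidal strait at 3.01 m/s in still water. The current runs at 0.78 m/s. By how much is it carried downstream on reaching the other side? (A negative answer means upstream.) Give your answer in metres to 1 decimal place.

Perpendicular speed = 2.921 m/s; crossing time = 78 / 2.921 = 26.707 s.
Net downstream speed = 0.052 m/s.
Drift = 0.052 × 26.707 = 1.384 m (downstream).

1.4 m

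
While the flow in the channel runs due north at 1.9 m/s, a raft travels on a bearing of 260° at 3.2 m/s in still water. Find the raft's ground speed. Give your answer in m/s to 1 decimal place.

Taking east as x and north as y: velocity relative to the water = (-3.151, -0.556) m/s; the water relative to ground = (0.000, 1.900) m/s.
Velocity relative to ground = (-3.151, -0.556) + (0.000, 1.900) = (-3.151, 1.344) m/s.
Speed = |(-3.151, 1.344)| = 3.426 m/s.

3.4 m/s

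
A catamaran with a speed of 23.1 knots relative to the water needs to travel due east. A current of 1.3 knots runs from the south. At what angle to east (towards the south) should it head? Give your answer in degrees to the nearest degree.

3°

The current pushes perpendicular to the desired track; the heading must have a component into the current equal to 1.3 knots: 23.1 sin θ = 1.3.
sin θ = 0.0563, so θ = 3.226°.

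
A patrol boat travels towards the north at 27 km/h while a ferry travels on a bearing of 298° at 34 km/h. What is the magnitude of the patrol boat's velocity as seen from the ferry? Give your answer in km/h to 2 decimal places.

31.99 km/h

Taking east as x and north as y: patrol boat velocity = (0.000, 27.000) km/h; ferry velocity = (-30.020, 15.962) km/h.
Velocity of patrol boat relative to ferry = (0.000, 27.000) − (-30.020, 15.962) = (30.020, 11.038) km/h.
Magnitude = |(30.020, 11.038)| = 31.985 km/h.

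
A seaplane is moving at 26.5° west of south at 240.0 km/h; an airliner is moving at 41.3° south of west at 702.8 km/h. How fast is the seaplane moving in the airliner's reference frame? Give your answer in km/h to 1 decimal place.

Taking east as x and north as y: seaplane velocity = (-107.087, -214.784) km/h; airliner velocity = (-527.988, -463.849) km/h.
Velocity of seaplane relative to airliner = (-107.087, -214.784) − (-527.988, -463.849) = (420.901, 249.065) km/h.
Magnitude = |(420.901, 249.065)| = 489.072 km/h.

489.1 km/h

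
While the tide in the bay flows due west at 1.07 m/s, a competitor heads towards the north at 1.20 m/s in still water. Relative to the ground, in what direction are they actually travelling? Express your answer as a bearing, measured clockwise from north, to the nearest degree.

Taking east as x and north as y: velocity relative to the water = (0.000, 1.200) m/s; the water relative to ground = (-1.070, 0.000) m/s.
Velocity relative to ground = (0.000, 1.200) + (-1.070, 0.000) = (-1.070, 1.200) m/s.
Bearing = atan2(-1.07, 1.20) = 318.28° clockwise from north.

318°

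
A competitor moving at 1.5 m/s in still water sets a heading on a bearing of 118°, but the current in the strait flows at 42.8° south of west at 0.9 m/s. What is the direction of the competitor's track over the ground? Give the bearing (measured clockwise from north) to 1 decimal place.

153.2°

Taking east as x and north as y: velocity relative to the water = (1.324, -0.704) m/s; the water relative to ground = (-0.660, -0.611) m/s.
Velocity relative to ground = (1.324, -0.704) + (-0.660, -0.611) = (0.664, -1.316) m/s.
Bearing = atan2(0.66, -1.32) = 153.22° clockwise from north.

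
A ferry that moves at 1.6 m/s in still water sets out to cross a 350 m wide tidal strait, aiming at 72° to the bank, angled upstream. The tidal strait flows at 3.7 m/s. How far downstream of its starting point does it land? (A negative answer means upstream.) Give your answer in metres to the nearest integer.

737 m

Perpendicular speed = 1.522 m/s; crossing time = 350 / 1.522 = 230.007 s.
Net downstream speed = 3.206 m/s.
Drift = 3.206 × 230.007 = 737.305 m (downstream).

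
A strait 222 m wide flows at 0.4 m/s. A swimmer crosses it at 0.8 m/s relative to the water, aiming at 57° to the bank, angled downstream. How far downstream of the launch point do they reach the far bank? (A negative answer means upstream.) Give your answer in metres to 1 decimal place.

276.5 m

Perpendicular speed = 0.671 m/s; crossing time = 222 / 0.671 = 330.881 s.
Net downstream speed = 0.836 m/s.
Drift = 0.836 × 330.881 = 276.521 m (downstream).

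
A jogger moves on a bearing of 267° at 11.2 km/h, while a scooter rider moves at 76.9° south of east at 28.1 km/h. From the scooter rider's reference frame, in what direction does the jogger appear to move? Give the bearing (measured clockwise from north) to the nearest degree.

Taking east as x and north as y: jogger velocity = (-11.185, -0.586) km/h; scooter rider velocity = (6.369, -27.369) km/h.
Velocity of jogger relative to scooter rider = (-11.185, -0.586) − (6.369, -27.369) = (-17.554, 26.783) km/h.
Bearing = atan2(-17.55, 26.78) = 326.76° clockwise from north.

327°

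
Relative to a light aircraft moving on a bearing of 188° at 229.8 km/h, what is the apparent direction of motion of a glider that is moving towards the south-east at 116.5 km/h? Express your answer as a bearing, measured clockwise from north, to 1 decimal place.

038.2°

Taking east as x and north as y: glider velocity = (82.378, -82.378) km/h; light aircraft velocity = (-31.982, -227.564) km/h.
Velocity of glider relative to light aircraft = (82.378, -82.378) − (-31.982, -227.564) = (114.360, 145.186) km/h.
Bearing = atan2(114.36, 145.19) = 38.23° clockwise from north.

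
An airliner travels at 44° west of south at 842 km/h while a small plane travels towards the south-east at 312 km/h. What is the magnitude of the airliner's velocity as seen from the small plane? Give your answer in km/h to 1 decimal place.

892.8 km/h

Taking east as x and north as y: airliner velocity = (-584.902, -605.684) km/h; small plane velocity = (220.617, -220.617) km/h.
Velocity of airliner relative to small plane = (-584.902, -605.684) − (220.617, -220.617) = (-805.520, -385.067) km/h.
Magnitude = |(-805.520, -385.067)| = 892.826 km/h.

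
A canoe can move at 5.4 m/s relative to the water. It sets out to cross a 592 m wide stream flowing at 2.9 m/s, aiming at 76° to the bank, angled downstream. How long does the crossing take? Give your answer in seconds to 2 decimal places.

The component of the canoe's velocity perpendicular to the bank is 5.4 × sin 76° = 5.240 m/s.
The flow acts along the bank and has no component across it.
Time = 592 / 5.240 = 112.986 s.

112.99 s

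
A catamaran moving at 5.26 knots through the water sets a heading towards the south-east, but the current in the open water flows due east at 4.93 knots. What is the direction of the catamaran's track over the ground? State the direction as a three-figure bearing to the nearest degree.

Taking east as x and north as y: velocity relative to the water = (3.719, -3.719) knots; the water relative to ground = (4.930, 0.000) knots.
Velocity relative to ground = (3.719, -3.719) + (4.930, 0.000) = (8.649, -3.719) knots.
Bearing = atan2(8.65, -3.72) = 113.27° clockwise from north.

113°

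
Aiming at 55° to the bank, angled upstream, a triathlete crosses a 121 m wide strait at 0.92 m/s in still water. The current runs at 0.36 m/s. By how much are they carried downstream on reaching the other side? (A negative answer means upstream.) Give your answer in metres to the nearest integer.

-27 m

Perpendicular speed = 0.754 m/s; crossing time = 121 / 0.754 = 160.558 s.
Net downstream speed = -0.168 m/s.
Drift = -0.168 × 160.558 = -26.924 m (upstream).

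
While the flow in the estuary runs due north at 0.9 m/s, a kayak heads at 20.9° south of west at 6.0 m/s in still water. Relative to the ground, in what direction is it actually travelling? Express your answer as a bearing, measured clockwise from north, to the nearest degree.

Taking east as x and north as y: velocity relative to the water = (-5.605, -2.140) m/s; the water relative to ground = (0.000, 0.900) m/s.
Velocity relative to ground = (-5.605, -2.140) + (0.000, 0.900) = (-5.605, -1.240) m/s.
Bearing = atan2(-5.61, -1.24) = 257.52° clockwise from north.

258°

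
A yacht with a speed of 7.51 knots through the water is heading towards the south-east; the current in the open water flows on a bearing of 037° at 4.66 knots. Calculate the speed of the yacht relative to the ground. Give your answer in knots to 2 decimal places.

Taking east as x and north as y: velocity relative to the water = (5.310, -5.310) knots; the water relative to ground = (2.804, 3.722) knots.
Velocity relative to ground = (5.310, -5.310) + (2.804, 3.722) = (8.115, -1.589) knots.
Speed = |(8.115, -1.589)| = 8.269 knots.

8.27 knots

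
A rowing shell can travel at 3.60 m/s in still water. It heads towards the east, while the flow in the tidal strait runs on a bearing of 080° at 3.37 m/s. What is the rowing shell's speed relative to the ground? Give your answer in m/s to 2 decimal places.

Taking east as x and north as y: velocity relative to the water = (3.600, 0.000) m/s; the water relative to ground = (3.319, 0.585) m/s.
Velocity relative to ground = (3.600, 0.000) + (3.319, 0.585) = (6.919, 0.585) m/s.
Speed = |(6.919, 0.585)| = 6.944 m/s.

6.94 m/s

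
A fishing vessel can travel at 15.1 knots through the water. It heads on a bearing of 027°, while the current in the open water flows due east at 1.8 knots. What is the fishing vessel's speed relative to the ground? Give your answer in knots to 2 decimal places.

Taking east as x and north as y: velocity relative to the water = (6.855, 13.454) knots; the water relative to ground = (1.800, 0.000) knots.
Velocity relative to ground = (6.855, 13.454) + (1.800, 0.000) = (8.655, 13.454) knots.
Speed = |(8.655, 13.454)| = 15.998 knots.

16.00 knots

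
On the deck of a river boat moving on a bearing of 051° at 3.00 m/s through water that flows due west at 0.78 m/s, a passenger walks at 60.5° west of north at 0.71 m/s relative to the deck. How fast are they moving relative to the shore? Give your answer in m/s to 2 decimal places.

In east/north components (m/s): passenger relative to river boat = (-0.618, 0.350); river boat relative to water = (2.331, 1.888); water relative to ground = (-0.780, 0.000).
Sum = (0.933, 2.238) m/s.
Speed = |(0.933, 2.238)| = 2.424 m/s.

2.42 m/s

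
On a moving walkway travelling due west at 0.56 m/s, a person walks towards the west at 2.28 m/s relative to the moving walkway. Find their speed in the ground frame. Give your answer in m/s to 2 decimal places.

2.84 m/s

Taking east as x and north as y: moving walkway velocity = (-0.560, 0.000) m/s; person velocity relative to moving walkway = (-2.280, 0.000) m/s.
Velocity relative to ground = (-0.560, 0.000) + (-2.280, 0.000) = (-2.840, 0.000) m/s.
Speed = |(-2.840, 0.000)| = 2.840 m/s.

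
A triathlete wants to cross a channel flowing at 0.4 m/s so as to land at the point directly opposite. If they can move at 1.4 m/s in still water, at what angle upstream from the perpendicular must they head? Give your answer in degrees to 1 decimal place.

To cancel the current, the upstream component of the triathlete's velocity must equal the flow: 1.4 sin θ = 0.4.
sin θ = 0.4 / 1.4 = 0.2857.
θ = arcsin(0.2857) = 16.602°.

16.6°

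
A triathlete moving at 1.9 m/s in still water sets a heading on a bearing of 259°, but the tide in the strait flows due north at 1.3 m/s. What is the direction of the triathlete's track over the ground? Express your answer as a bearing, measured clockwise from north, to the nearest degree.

297°

Taking east as x and north as y: velocity relative to the water = (-1.865, -0.363) m/s; the water relative to ground = (0.000, 1.300) m/s.
Velocity relative to ground = (-1.865, -0.363) + (0.000, 1.300) = (-1.865, 0.937) m/s.
Bearing = atan2(-1.87, 0.94) = 296.69° clockwise from north.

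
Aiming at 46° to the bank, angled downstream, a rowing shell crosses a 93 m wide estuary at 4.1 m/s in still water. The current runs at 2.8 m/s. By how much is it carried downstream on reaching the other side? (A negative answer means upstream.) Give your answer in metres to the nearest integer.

178 m

Perpendicular speed = 2.949 m/s; crossing time = 93 / 2.949 = 31.533 s.
Net downstream speed = 5.648 m/s.
Drift = 5.648 × 31.533 = 178.101 m (downstream).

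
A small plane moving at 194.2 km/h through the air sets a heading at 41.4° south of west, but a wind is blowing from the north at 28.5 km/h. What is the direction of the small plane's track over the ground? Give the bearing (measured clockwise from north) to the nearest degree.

Taking east as x and north as y: velocity relative to the air = (-145.672, -128.427) km/h; the air relative to ground = (0.000, -28.500) km/h.
Velocity relative to ground = (-145.672, -128.427) + (0.000, -28.500) = (-145.672, -156.927) km/h.
Bearing = atan2(-145.67, -156.93) = 222.87° clockwise from north.

223°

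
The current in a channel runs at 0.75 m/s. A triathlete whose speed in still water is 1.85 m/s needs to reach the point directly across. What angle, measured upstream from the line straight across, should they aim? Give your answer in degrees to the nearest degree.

To cancel the current, the upstream component of the triathlete's velocity must equal the flow: 1.85 sin θ = 0.75.
sin θ = 0.75 / 1.85 = 0.4054.
θ = arcsin(0.4054) = 23.917°.

24°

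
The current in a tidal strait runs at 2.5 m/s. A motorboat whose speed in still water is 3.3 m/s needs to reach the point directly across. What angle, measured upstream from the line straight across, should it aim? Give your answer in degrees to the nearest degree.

49°

To cancel the current, the upstream component of the motorboat's velocity must equal the flow: 3.3 sin θ = 2.5.
sin θ = 2.5 / 3.3 = 0.7576.
θ = arcsin(0.7576) = 49.251°.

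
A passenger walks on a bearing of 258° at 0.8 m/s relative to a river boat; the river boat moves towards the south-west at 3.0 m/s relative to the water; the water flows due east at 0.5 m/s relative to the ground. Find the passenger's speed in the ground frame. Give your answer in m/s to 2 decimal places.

In east/north components (m/s): passenger relative to river boat = (-0.783, -0.166); river boat relative to water = (-2.121, -2.121); water relative to ground = (0.500, 0.000).
Sum = (-2.404, -2.288) m/s.
Speed = |(-2.404, -2.288)| = 3.318 m/s.

3.32 m/s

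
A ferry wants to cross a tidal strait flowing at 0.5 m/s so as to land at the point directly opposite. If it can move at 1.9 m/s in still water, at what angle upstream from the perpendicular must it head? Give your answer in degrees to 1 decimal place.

15.3°

To cancel the current, the upstream component of the ferry's velocity must equal the flow: 1.9 sin θ = 0.5.
sin θ = 0.5 / 1.9 = 0.2632.
θ = arcsin(0.2632) = 15.258°.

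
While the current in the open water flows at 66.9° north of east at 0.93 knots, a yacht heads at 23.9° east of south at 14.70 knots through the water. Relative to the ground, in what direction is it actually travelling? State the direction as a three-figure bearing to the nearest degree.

153°

Taking east as x and north as y: velocity relative to the water = (5.956, -13.440) knots; the water relative to ground = (0.365, 0.855) knots.
Velocity relative to ground = (5.956, -13.440) + (0.365, 0.855) = (6.320, -12.584) knots.
Bearing = atan2(6.32, -12.58) = 153.33° clockwise from north.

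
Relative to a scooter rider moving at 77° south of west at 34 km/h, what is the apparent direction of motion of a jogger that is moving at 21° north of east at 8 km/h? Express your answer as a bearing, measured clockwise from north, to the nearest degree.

Taking east as x and north as y: jogger velocity = (7.469, 2.867) km/h; scooter rider velocity = (-7.648, -33.129) km/h.
Velocity of jogger relative to scooter rider = (7.469, 2.867) − (-7.648, -33.129) = (15.117, 35.996) km/h.
Bearing = atan2(15.12, 36.00) = 22.78° clockwise from north.

023°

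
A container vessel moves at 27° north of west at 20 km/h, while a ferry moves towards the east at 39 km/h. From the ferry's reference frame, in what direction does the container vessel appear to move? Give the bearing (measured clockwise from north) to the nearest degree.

279°

Taking east as x and north as y: container vessel velocity = (-17.820, 9.080) km/h; ferry velocity = (39.000, 0.000) km/h.
Velocity of container vessel relative to ferry = (-17.820, 9.080) − (39.000, 0.000) = (-56.820, 9.080) km/h.
Bearing = atan2(-56.82, 9.08) = 279.08° clockwise from north.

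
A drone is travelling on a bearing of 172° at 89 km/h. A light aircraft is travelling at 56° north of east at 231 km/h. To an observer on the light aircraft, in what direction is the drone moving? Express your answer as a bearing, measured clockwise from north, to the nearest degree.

203°

Taking east as x and north as y: drone velocity = (12.386, -88.134) km/h; light aircraft velocity = (129.174, 191.508) km/h.
Velocity of drone relative to light aircraft = (12.386, -88.134) − (129.174, 191.508) = (-116.787, -279.642) km/h.
Bearing = atan2(-116.79, -279.64) = 202.67° clockwise from north.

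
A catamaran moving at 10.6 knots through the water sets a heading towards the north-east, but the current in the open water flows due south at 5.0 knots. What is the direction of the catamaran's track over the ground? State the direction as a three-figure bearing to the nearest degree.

Taking east as x and north as y: velocity relative to the water = (7.495, 7.495) knots; the water relative to ground = (0.000, -5.000) knots.
Velocity relative to ground = (7.495, 7.495) + (0.000, -5.000) = (7.495, 2.495) knots.
Bearing = atan2(7.50, 2.50) = 71.59° clockwise from north.

072°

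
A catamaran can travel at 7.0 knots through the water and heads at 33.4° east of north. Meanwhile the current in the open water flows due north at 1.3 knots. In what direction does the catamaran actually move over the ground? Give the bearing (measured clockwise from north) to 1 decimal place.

028.3°

Taking east as x and north as y: velocity relative to the water = (3.853, 5.844) knots; the water relative to ground = (0.000, 1.300) knots.
Velocity relative to ground = (3.853, 5.844) + (0.000, 1.300) = (3.853, 7.144) knots.
Bearing = atan2(3.85, 7.14) = 28.34° clockwise from north.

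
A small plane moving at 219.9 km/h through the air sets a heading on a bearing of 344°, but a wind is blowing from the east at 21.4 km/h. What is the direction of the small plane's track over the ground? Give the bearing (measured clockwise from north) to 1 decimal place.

Taking east as x and north as y: velocity relative to the air = (-60.613, 211.381) km/h; the air relative to ground = (-21.400, 0.000) km/h.
Velocity relative to ground = (-60.613, 211.381) + (-21.400, 0.000) = (-82.013, 211.381) km/h.
Bearing = atan2(-82.01, 211.38) = 338.79° clockwise from north.

338.8°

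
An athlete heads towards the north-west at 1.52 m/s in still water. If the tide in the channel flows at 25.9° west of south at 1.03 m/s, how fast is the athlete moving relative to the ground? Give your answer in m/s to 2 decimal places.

Taking east as x and north as y: velocity relative to the water = (-1.075, 1.075) m/s; the water relative to ground = (-0.450, -0.927) m/s.
Velocity relative to ground = (-1.075, 1.075) + (-0.450, -0.927) = (-1.525, 0.148) m/s.
Speed = |(-1.525, 0.148)| = 1.532 m/s.

1.53 m/s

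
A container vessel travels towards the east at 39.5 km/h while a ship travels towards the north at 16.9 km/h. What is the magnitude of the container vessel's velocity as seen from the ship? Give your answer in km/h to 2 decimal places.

42.96 km/h

Taking east as x and north as y: container vessel velocity = (39.500, 0.000) km/h; ship velocity = (0.000, 16.900) km/h.
Velocity of container vessel relative to ship = (39.500, 0.000) − (0.000, 16.900) = (39.500, -16.900) km/h.
Magnitude = |(39.500, -16.900)| = 42.963 km/h.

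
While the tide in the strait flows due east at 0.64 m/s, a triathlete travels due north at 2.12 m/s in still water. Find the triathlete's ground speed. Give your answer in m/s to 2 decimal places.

2.21 m/s

Taking east as x and north as y: velocity relative to the water = (0.000, 2.120) m/s; the water relative to ground = (0.640, 0.000) m/s.
Velocity relative to ground = (0.000, 2.120) + (0.640, 0.000) = (0.640, 2.120) m/s.
Speed = |(0.640, 2.120)| = 2.214 m/s.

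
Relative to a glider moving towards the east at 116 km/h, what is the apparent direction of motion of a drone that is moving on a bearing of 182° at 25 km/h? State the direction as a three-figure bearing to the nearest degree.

Taking east as x and north as y: drone velocity = (-0.872, -24.985) km/h; glider velocity = (116.000, 0.000) km/h.
Velocity of drone relative to glider = (-0.872, -24.985) − (116.000, 0.000) = (-116.872, -24.985) km/h.
Bearing = atan2(-116.87, -24.98) = 257.93° clockwise from north.

258°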